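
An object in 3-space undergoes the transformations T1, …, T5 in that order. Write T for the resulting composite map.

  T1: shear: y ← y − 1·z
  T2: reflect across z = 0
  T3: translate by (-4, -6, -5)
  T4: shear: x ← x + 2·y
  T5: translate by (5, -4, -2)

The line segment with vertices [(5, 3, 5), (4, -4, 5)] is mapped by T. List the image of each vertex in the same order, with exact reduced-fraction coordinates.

image vertices: (-10, -12, -12), (-25, -19, -12)

T1 shear: y ← y − 1·z: (5, 3, 5) → (5, -2, 5); (4, -4, 5) → (4, -9, 5)
T2 reflect across z = 0: (5, -2, 5) → (5, -2, -5); (4, -9, 5) → (4, -9, -5)
T3 translate by (-4, -6, -5): (5, -2, -5) → (1, -8, -10); (4, -9, -5) → (0, -15, -10)
T4 shear: x ← x + 2·y: (1, -8, -10) → (-15, -8, -10); (0, -15, -10) → (-30, -15, -10)
T5 translate by (5, -4, -2): (-15, -8, -10) → (-10, -12, -12); (-30, -15, -10) → (-25, -19, -12)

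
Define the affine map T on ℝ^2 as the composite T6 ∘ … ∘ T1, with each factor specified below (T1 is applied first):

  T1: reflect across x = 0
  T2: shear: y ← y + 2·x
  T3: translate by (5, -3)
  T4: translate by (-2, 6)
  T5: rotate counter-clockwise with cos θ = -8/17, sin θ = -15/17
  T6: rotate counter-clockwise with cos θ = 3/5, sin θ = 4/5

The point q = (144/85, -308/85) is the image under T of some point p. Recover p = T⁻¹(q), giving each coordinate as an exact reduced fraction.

T1 = [-1 0 0; 0 1 0; 0 0 1]
T2·T1 = [-1 0 0; -2 1 0; 0 0 1]
T3·…·T1 = [-1 0 5; -2 1 -3; 0 0 1]
T4·…·T1 = [-1 0 3; -2 1 3; 0 0 1]
T5·…·T1 = [-22/17 15/17 21/17; 31/17 -8/17 -69/17; 0 0 1]
T6·…·T1 = [-38/17 77/85 339/85; 1/17 36/85 -123/85; 0 0 1]
det M = -1; M⁻¹ = [-36/85 77/85 3; 1/17 38/17 3; 0 0 1]
M⁻¹ · (144/85, -308/85)ᵀ = (-1, -5)ᵀ

p = (-1, -5)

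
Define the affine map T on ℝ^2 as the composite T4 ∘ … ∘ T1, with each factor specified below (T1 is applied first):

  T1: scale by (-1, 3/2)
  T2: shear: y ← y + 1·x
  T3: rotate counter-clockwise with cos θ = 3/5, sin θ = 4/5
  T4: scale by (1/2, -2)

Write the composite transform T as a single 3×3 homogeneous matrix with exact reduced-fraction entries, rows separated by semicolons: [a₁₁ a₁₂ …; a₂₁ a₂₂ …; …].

T = [1/10 -3/5 0; 14/5 -9/5 0; 0 0 1]

T1 = [-1 0 0; 0 3/2 0; 0 0 1]
T2·T1 = [-1 0 0; -1 3/2 0; 0 0 1]
T3·…·T1 = [1/5 -6/5 0; -7/5 9/10 0; 0 0 1]
T4·…·T1 = [1/10 -3/5 0; 14/5 -9/5 0; 0 0 1]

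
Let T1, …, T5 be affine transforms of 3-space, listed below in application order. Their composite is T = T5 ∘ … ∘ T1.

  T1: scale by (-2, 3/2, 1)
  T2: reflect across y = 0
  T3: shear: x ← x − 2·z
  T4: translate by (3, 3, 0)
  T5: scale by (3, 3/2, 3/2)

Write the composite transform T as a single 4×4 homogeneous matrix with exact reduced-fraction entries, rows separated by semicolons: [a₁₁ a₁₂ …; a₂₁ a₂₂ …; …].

T = [-6 0 -6 9; 0 -9/4 0 9/2; 0 0 3/2 0; 0 0 0 1]

T1 = [-2 0 0 0; 0 3/2 0 0; 0 0 1 0; 0 0 0 1]
T2·T1 = [-2 0 0 0; 0 -3/2 0 0; 0 0 1 0; 0 0 0 1]
T3·…·T1 = [-2 0 -2 0; 0 -3/2 0 0; 0 0 1 0; 0 0 0 1]
T4·…·T1 = [-2 0 -2 3; 0 -3/2 0 3; 0 0 1 0; 0 0 0 1]
T5·…·T1 = [-6 0 -6 9; 0 -9/4 0 9/2; 0 0 3/2 0; 0 0 0 1]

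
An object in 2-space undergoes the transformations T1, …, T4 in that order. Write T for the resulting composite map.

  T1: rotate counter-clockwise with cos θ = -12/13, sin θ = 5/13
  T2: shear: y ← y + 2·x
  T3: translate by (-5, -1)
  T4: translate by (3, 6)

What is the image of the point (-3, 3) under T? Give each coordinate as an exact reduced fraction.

T1 rotate counter-clockwise with cos θ = -12/13, sin θ = 5/13: (-3, 3) → (21/13, -51/13)
T2 shear: y ← y + 2·x: (21/13, -51/13) → (21/13, -9/13)
T3 translate by (-5, -1): (21/13, -9/13) → (-44/13, -22/13)
T4 translate by (3, 6): (-44/13, -22/13) → (-5/13, 56/13)

T(p) = (-5/13, 56/13)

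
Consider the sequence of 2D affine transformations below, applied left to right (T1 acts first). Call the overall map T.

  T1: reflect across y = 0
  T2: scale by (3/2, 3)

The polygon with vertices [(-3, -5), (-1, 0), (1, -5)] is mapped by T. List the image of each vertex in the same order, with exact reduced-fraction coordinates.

image vertices: (-9/2, 15), (-3/2, 0), (3/2, 15)

T1 reflect across y = 0: (-3, -5) → (-3, 5); (-1, 0) → (-1, 0); (1, -5) → (1, 5)
T2 scale by (3/2, 3): (-3, 5) → (-9/2, 15); (-1, 0) → (-3/2, 0); (1, 5) → (3/2, 15)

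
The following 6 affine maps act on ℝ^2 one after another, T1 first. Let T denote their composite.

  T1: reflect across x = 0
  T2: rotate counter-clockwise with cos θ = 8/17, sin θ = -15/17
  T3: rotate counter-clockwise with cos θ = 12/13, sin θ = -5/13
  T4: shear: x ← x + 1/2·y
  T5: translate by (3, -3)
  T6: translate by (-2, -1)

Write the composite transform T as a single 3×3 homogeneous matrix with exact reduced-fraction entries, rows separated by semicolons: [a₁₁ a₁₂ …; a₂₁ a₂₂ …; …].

T = [89/221 461/442 1; 220/221 21/221 -4; 0 0 1]

T1 = [-1 0 0; 0 1 0; 0 0 1]
T2·T1 = [-8/17 15/17 0; 15/17 8/17 0; 0 0 1]
T3·…·T1 = [-21/221 220/221 0; 220/221 21/221 0; 0 0 1]
T4·…·T1 = [89/221 461/442 0; 220/221 21/221 0; 0 0 1]
T5·…·T1 = [89/221 461/442 3; 220/221 21/221 -3; 0 0 1]
T6·…·T1 = [89/221 461/442 1; 220/221 21/221 -4; 0 0 1]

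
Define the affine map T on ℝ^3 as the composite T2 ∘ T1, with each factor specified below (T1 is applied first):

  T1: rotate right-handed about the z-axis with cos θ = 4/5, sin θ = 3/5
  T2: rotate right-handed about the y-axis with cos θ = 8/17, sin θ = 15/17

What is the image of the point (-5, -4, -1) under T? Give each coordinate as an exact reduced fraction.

T(p) = (-139/85, -31/5, 16/17)

T1 rotate right-handed about the z-axis with cos θ = 4/5, sin θ = 3/5: (-5, -4, -1) → (-8/5, -31/5, -1)
T2 rotate right-handed about the y-axis with cos θ = 8/17, sin θ = 15/17: (-8/5, -31/5, -1) → (-139/85, -31/5, 16/17)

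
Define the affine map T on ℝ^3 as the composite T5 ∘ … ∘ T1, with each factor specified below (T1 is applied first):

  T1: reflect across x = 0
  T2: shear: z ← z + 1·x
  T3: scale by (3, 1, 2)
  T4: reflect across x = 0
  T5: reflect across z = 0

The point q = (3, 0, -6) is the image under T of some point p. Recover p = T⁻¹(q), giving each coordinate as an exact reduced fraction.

p = (1, 0, 4)

T1 = [-1 0 0 0; 0 1 0 0; 0 0 1 0; 0 0 0 1]
T2·T1 = [-1 0 0 0; 0 1 0 0; -1 0 1 0; 0 0 0 1]
T3·…·T1 = [-3 0 0 0; 0 1 0 0; -2 0 2 0; 0 0 0 1]
T4·…·T1 = [3 0 0 0; 0 1 0 0; -2 0 2 0; 0 0 0 1]
T5·…·T1 = [3 0 0 0; 0 1 0 0; 2 0 -2 0; 0 0 0 1]
det M = -6; M⁻¹ = [1/3 0 0 0; 0 1 0 0; 1/3 0 -1/2 0; 0 0 0 1]
M⁻¹ · (3, 0, -6)ᵀ = (1, 0, 4)ᵀ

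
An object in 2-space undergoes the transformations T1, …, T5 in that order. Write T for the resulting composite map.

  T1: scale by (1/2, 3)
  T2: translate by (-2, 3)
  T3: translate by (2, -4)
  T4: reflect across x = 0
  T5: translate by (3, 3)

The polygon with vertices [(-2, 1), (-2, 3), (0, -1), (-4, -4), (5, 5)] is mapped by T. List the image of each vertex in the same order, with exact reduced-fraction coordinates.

image vertices: (4, 5), (4, 11), (3, -1), (5, -10), (1/2, 17)

T1 scale by (1/2, 3): (-2, 1) → (-1, 3); (-2, 3) → (-1, 9); (0, -1) → (0, -3); (-4, -4) → (-2, -12); (5, 5) → (5/2, 15)
T2 translate by (-2, 3): (-1, 3) → (-3, 6); (-1, 9) → (-3, 12); (0, -3) → (-2, 0); (-2, -12) → (-4, -9); (5/2, 15) → (1/2, 18)
T3 translate by (2, -4): (-3, 6) → (-1, 2); (-3, 12) → (-1, 8); (-2, 0) → (0, -4); (-4, -9) → (-2, -13); (1/2, 18) → (5/2, 14)
T4 reflect across x = 0: (-1, 2) → (1, 2); (-1, 8) → (1, 8); (0, -4) → (0, -4); (-2, -13) → (2, -13); (5/2, 14) → (-5/2, 14)
T5 translate by (3, 3): (1, 2) → (4, 5); (1, 8) → (4, 11); (0, -4) → (3, -1); (2, -13) → (5, -10); (-5/2, 14) → (1/2, 17)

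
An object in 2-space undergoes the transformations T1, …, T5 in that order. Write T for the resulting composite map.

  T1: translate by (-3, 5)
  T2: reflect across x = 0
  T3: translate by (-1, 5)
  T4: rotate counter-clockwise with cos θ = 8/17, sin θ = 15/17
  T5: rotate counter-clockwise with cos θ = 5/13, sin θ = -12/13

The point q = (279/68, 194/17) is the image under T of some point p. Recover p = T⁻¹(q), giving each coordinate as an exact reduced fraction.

T1 = [1 0 -3; 0 1 5; 0 0 1]
T2·T1 = [-1 0 3; 0 1 5; 0 0 1]
T3·…·T1 = [-1 0 2; 0 1 10; 0 0 1]
T4·…·T1 = [-8/17 -15/17 -134/17; -15/17 8/17 110/17; 0 0 1]
T5·…·T1 = [-220/221 21/221 50/17; 21/221 220/221 166/17; 0 0 1]
det M = -1; M⁻¹ = [-220/221 21/221 2; 21/221 220/221 -10; 0 0 1]
M⁻¹ · (279/68, 194/17)ᵀ = (-1, 7/4)ᵀ

p = (-1, 7/4)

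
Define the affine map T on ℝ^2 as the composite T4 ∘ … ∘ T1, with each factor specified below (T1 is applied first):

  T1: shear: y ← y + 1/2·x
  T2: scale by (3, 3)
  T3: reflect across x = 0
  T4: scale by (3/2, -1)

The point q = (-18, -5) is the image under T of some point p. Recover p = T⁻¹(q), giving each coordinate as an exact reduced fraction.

p = (4, -1/3)

T1 = [1 0 0; 1/2 1 0; 0 0 1]
T2·T1 = [3 0 0; 3/2 3 0; 0 0 1]
T3·…·T1 = [-3 0 0; 3/2 3 0; 0 0 1]
T4·…·T1 = [-9/2 0 0; -3/2 -3 0; 0 0 1]
det M = 27/2; M⁻¹ = [-2/9 0 0; 1/9 -1/3 0; 0 0 1]
M⁻¹ · (-18, -5)ᵀ = (4, -1/3)ᵀ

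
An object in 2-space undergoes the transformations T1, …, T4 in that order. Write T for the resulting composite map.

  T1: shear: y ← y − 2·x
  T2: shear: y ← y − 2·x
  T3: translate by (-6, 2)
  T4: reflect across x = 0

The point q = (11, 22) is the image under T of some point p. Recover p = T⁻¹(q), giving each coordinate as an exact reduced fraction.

T1 = [1 0 0; -2 1 0; 0 0 1]
T2·T1 = [1 0 0; -4 1 0; 0 0 1]
T3·…·T1 = [1 0 -6; -4 1 2; 0 0 1]
T4·…·T1 = [-1 0 6; -4 1 2; 0 0 1]
det M = -1; M⁻¹ = [-1 0 6; -4 1 22; 0 0 1]
M⁻¹ · (11, 22)ᵀ = (-5, 0)ᵀ

p = (-5, 0)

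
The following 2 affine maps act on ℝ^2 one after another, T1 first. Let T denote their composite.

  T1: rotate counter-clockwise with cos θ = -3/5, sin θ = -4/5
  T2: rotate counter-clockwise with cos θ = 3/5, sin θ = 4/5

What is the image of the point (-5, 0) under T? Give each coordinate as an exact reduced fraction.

T(p) = (-7/5, 24/5)

T1 rotate counter-clockwise with cos θ = -3/5, sin θ = -4/5: (-5, 0) → (3, 4)
T2 rotate counter-clockwise with cos θ = 3/5, sin θ = 4/5: (3, 4) → (-7/5, 24/5)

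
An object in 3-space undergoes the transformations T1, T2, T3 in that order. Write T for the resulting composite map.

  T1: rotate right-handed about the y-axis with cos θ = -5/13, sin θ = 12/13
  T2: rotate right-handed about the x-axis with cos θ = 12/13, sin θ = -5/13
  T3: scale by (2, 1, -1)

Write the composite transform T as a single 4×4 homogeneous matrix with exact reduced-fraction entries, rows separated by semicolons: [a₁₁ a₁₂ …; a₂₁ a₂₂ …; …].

T1 = [-5/13 0 12/13 0; 0 1 0 0; -12/13 0 -5/13 0; 0 0 0 1]
T2·T1 = [-5/13 0 12/13 0; -60/169 12/13 -25/169 0; -144/169 -5/13 -60/169 0; 0 0 0 1]
T3·…·T1 = [-10/13 0 24/13 0; -60/169 12/13 -25/169 0; 144/169 5/13 60/169 0; 0 0 0 1]

T = [-10/13 0 24/13 0; -60/169 12/13 -25/169 0; 144/169 5/13 60/169 0; 0 0 0 1]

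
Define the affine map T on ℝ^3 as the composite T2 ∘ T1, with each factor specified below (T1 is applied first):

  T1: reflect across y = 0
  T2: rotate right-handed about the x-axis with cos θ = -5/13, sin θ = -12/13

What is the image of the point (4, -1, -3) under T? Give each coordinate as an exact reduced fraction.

T1 reflect across y = 0: (4, -1, -3) → (4, 1, -3)
T2 rotate right-handed about the x-axis with cos θ = -5/13, sin θ = -12/13: (4, 1, -3) → (4, -41/13, 3/13)

T(p) = (4, -41/13, 3/13)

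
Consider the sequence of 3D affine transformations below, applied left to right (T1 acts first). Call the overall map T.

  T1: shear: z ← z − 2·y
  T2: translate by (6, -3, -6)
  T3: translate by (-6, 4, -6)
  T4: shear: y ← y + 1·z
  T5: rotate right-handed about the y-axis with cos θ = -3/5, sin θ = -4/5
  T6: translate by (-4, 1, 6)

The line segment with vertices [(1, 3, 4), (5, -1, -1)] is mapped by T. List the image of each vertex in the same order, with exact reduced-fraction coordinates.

image vertices: (33/5, -9, 76/5), (9/5, -10, 83/5)

T1 shear: z ← z − 2·y: (1, 3, 4) → (1, 3, -2); (5, -1, -1) → (5, -1, 1)
T2 translate by (6, -3, -6): (1, 3, -2) → (7, 0, -8); (5, -1, 1) → (11, -4, -5)
T3 translate by (-6, 4, -6): (7, 0, -8) → (1, 4, -14); (11, -4, -5) → (5, 0, -11)
T4 shear: y ← y + 1·z: (1, 4, -14) → (1, -10, -14); (5, 0, -11) → (5, -11, -11)
T5 rotate right-handed about the y-axis with cos θ = -3/5, sin θ = -4/5: (1, -10, -14) → (53/5, -10, 46/5); (5, -11, -11) → (29/5, -11, 53/5)
T6 translate by (-4, 1, 6): (53/5, -10, 46/5) → (33/5, -9, 76/5); (29/5, -11, 53/5) → (9/5, -10, 83/5)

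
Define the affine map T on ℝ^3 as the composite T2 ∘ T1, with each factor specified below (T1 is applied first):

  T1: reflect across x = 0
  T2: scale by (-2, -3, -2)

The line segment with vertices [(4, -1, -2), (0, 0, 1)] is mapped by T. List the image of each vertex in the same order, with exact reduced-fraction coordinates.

T1 reflect across x = 0: (4, -1, -2) → (-4, -1, -2); (0, 0, 1) → (0, 0, 1)
T2 scale by (-2, -3, -2): (-4, -1, -2) → (8, 3, 4); (0, 0, 1) → (0, 0, -2)

image vertices: (8, 3, 4), (0, 0, -2)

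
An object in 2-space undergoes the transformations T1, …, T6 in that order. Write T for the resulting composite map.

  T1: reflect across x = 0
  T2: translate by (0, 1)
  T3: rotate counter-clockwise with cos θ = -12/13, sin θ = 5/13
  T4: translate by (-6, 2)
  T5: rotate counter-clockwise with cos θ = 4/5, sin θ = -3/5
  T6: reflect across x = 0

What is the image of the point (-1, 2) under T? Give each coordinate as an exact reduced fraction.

T1 reflect across x = 0: (-1, 2) → (1, 2)
T2 translate by (0, 1): (1, 2) → (1, 3)
T3 rotate counter-clockwise with cos θ = -12/13, sin θ = 5/13: (1, 3) → (-27/13, -31/13)
T4 translate by (-6, 2): (-27/13, -31/13) → (-105/13, -5/13)
T5 rotate counter-clockwise with cos θ = 4/5, sin θ = -3/5: (-105/13, -5/13) → (-87/13, 59/13)
T6 reflect across x = 0: (-87/13, 59/13) → (87/13, 59/13)

T(p) = (87/13, 59/13)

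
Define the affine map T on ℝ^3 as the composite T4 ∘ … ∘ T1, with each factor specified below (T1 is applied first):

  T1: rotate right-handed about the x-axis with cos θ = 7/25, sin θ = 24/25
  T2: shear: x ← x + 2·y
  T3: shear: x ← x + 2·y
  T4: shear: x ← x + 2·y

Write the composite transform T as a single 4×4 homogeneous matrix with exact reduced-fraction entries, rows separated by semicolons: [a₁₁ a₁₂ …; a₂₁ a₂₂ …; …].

T = [1 42/25 -144/25 0; 0 7/25 -24/25 0; 0 24/25 7/25 0; 0 0 0 1]

T1 = [1 0 0 0; 0 7/25 -24/25 0; 0 24/25 7/25 0; 0 0 0 1]
T2·T1 = [1 14/25 -48/25 0; 0 7/25 -24/25 0; 0 24/25 7/25 0; 0 0 0 1]
T3·…·T1 = [1 28/25 -96/25 0; 0 7/25 -24/25 0; 0 24/25 7/25 0; 0 0 0 1]
T4·…·T1 = [1 42/25 -144/25 0; 0 7/25 -24/25 0; 0 24/25 7/25 0; 0 0 0 1]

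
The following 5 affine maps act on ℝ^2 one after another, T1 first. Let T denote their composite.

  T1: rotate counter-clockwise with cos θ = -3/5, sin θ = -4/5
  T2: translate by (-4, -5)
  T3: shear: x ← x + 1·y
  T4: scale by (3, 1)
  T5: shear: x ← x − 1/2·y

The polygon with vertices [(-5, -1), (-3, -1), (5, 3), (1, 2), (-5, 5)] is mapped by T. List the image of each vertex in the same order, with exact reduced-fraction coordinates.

T1 rotate counter-clockwise with cos θ = -3/5, sin θ = -4/5: (-5, -1) → (11/5, 23/5); (-3, -1) → (1, 3); (5, 3) → (-3/5, -29/5); (1, 2) → (1, -2); (-5, 5) → (7, 1)
T2 translate by (-4, -5): (11/5, 23/5) → (-9/5, -2/5); (1, 3) → (-3, -2); (-3/5, -29/5) → (-23/5, -54/5); (1, -2) → (-3, -7); (7, 1) → (3, -4)
T3 shear: x ← x + 1·y: (-9/5, -2/5) → (-11/5, -2/5); (-3, -2) → (-5, -2); (-23/5, -54/5) → (-77/5, -54/5); (-3, -7) → (-10, -7); (3, -4) → (-1, -4)
T4 scale by (3, 1): (-11/5, -2/5) → (-33/5, -2/5); (-5, -2) → (-15, -2); (-77/5, -54/5) → (-231/5, -54/5); (-10, -7) → (-30, -7); (-1, -4) → (-3, -4)
T5 shear: x ← x − 1/2·y: (-33/5, -2/5) → (-32/5, -2/5); (-15, -2) → (-14, -2); (-231/5, -54/5) → (-204/5, -54/5); (-30, -7) → (-53/2, -7); (-3, -4) → (-1, -4)

image vertices: (-32/5, -2/5), (-14, -2), (-204/5, -54/5), (-53/2, -7), (-1, -4)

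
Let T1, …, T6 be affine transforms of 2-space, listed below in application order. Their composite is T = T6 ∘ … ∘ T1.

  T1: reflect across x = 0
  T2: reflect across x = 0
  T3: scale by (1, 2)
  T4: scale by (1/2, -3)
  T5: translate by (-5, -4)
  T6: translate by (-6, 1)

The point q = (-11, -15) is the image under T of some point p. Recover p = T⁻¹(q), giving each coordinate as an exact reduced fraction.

p = (0, 2)

T1 = [-1 0 0; 0 1 0; 0 0 1]
T2·T1 = [1 0 0; 0 1 0; 0 0 1]
T3·…·T1 = [1 0 0; 0 2 0; 0 0 1]
T4·…·T1 = [1/2 0 0; 0 -6 0; 0 0 1]
T5·…·T1 = [1/2 0 -5; 0 -6 -4; 0 0 1]
T6·…·T1 = [1/2 0 -11; 0 -6 -3; 0 0 1]
det M = -3; M⁻¹ = [2 0 22; 0 -1/6 -1/2; 0 0 1]
M⁻¹ · (-11, -15)ᵀ = (0, 2)ᵀ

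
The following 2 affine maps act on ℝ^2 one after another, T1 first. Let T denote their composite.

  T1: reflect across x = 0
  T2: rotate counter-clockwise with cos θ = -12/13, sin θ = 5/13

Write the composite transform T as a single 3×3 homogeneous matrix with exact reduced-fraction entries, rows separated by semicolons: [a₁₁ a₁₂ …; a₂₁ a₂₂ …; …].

T1 = [-1 0 0; 0 1 0; 0 0 1]
T2·T1 = [12/13 -5/13 0; -5/13 -12/13 0; 0 0 1]

T = [12/13 -5/13 0; -5/13 -12/13 0; 0 0 1]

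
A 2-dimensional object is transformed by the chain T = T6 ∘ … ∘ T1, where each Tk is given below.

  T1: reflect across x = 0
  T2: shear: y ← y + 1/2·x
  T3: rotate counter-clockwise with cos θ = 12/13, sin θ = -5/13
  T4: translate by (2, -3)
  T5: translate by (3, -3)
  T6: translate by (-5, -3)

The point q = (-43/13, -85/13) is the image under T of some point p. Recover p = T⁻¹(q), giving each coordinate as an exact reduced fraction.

p = (4, 3)

T1 = [-1 0 0; 0 1 0; 0 0 1]
T2·T1 = [-1 0 0; -1/2 1 0; 0 0 1]
T3·…·T1 = [-29/26 5/13 0; -1/13 12/13 0; 0 0 1]
T4·…·T1 = [-29/26 5/13 2; -1/13 12/13 -3; 0 0 1]
T5·…·T1 = [-29/26 5/13 5; -1/13 12/13 -6; 0 0 1]
T6·…·T1 = [-29/26 5/13 0; -1/13 12/13 -9; 0 0 1]
det M = -1; M⁻¹ = [-12/13 5/13 45/13; -1/13 29/26 261/26; 0 0 1]
M⁻¹ · (-43/13, -85/13)ᵀ = (4, 3)ᵀ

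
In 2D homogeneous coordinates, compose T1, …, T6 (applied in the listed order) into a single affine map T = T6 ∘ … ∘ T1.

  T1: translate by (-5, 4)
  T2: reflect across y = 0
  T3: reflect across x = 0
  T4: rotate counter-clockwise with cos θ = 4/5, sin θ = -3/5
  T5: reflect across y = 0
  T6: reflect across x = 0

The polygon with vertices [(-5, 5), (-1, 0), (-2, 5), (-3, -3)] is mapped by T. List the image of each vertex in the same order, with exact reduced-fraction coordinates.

T1 translate by (-5, 4): (-5, 5) → (-10, 9); (-1, 0) → (-6, 4); (-2, 5) → (-7, 9); (-3, -3) → (-8, 1)
T2 reflect across y = 0: (-10, 9) → (-10, -9); (-6, 4) → (-6, -4); (-7, 9) → (-7, -9); (-8, 1) → (-8, -1)
T3 reflect across x = 0: (-10, -9) → (10, -9); (-6, -4) → (6, -4); (-7, -9) → (7, -9); (-8, -1) → (8, -1)
T4 rotate counter-clockwise with cos θ = 4/5, sin θ = -3/5: (10, -9) → (13/5, -66/5); (6, -4) → (12/5, -34/5); (7, -9) → (1/5, -57/5); (8, -1) → (29/5, -28/5)
T5 reflect across y = 0: (13/5, -66/5) → (13/5, 66/5); (12/5, -34/5) → (12/5, 34/5); (1/5, -57/5) → (1/5, 57/5); (29/5, -28/5) → (29/5, 28/5)
T6 reflect across x = 0: (13/5, 66/5) → (-13/5, 66/5); (12/5, 34/5) → (-12/5, 34/5); (1/5, 57/5) → (-1/5, 57/5); (29/5, 28/5) → (-29/5, 28/5)

image vertices: (-13/5, 66/5), (-12/5, 34/5), (-1/5, 57/5), (-29/5, 28/5)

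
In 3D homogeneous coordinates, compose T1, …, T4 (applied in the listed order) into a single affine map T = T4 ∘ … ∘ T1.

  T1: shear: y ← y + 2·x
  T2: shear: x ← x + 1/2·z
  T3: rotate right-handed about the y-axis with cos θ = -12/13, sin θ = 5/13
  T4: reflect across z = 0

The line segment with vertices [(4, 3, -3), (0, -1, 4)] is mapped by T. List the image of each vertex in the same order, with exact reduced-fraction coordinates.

image vertices: (-45/13, 11, -47/26), (-4/13, -1, 58/13)

T1 shear: y ← y + 2·x: (4, 3, -3) → (4, 11, -3); (0, -1, 4) → (0, -1, 4)
T2 shear: x ← x + 1/2·z: (4, 11, -3) → (5/2, 11, -3); (0, -1, 4) → (2, -1, 4)
T3 rotate right-handed about the y-axis with cos θ = -12/13, sin θ = 5/13: (5/2, 11, -3) → (-45/13, 11, 47/26); (2, -1, 4) → (-4/13, -1, -58/13)
T4 reflect across z = 0: (-45/13, 11, 47/26) → (-45/13, 11, -47/26); (-4/13, -1, -58/13) → (-4/13, -1, 58/13)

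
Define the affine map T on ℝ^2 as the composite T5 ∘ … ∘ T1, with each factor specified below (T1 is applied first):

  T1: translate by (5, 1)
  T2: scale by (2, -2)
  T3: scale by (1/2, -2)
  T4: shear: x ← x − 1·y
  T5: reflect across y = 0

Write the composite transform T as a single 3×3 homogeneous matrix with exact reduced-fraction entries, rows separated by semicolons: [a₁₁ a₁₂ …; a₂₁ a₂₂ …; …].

T = [1 -4 1; 0 -4 -4; 0 0 1]

T1 = [1 0 5; 0 1 1; 0 0 1]
T2·T1 = [2 0 10; 0 -2 -2; 0 0 1]
T3·…·T1 = [1 0 5; 0 4 4; 0 0 1]
T4·…·T1 = [1 -4 1; 0 4 4; 0 0 1]
T5·…·T1 = [1 -4 1; 0 -4 -4; 0 0 1]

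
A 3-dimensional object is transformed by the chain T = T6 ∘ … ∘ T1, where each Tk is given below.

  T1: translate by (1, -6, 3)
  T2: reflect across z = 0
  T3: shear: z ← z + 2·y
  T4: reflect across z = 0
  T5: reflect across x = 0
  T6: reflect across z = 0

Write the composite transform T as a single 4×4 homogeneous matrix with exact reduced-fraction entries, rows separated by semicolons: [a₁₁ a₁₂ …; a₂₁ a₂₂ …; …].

T1 = [1 0 0 1; 0 1 0 -6; 0 0 1 3; 0 0 0 1]
T2·T1 = [1 0 0 1; 0 1 0 -6; 0 0 -1 -3; 0 0 0 1]
T3·…·T1 = [1 0 0 1; 0 1 0 -6; 0 2 -1 -15; 0 0 0 1]
T4·…·T1 = [1 0 0 1; 0 1 0 -6; 0 -2 1 15; 0 0 0 1]
T5·…·T1 = [-1 0 0 -1; 0 1 0 -6; 0 -2 1 15; 0 0 0 1]
T6·…·T1 = [-1 0 0 -1; 0 1 0 -6; 0 2 -1 -15; 0 0 0 1]

T = [-1 0 0 -1; 0 1 0 -6; 0 2 -1 -15; 0 0 0 1]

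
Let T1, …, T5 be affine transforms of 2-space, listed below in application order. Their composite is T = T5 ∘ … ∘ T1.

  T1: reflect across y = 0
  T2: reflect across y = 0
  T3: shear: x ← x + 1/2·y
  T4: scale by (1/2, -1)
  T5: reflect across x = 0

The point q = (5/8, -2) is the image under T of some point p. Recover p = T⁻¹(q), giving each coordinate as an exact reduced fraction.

T1 = [1 0 0; 0 -1 0; 0 0 1]
T2·T1 = [1 0 0; 0 1 0; 0 0 1]
T3·…·T1 = [1 1/2 0; 0 1 0; 0 0 1]
T4·…·T1 = [1/2 1/4 0; 0 -1 0; 0 0 1]
T5·…·T1 = [-1/2 -1/4 0; 0 -1 0; 0 0 1]
det M = 1/2; M⁻¹ = [-2 1/2 0; 0 -1 0; 0 0 1]
M⁻¹ · (5/8, -2)ᵀ = (-9/4, 2)ᵀ

p = (-9/4, 2)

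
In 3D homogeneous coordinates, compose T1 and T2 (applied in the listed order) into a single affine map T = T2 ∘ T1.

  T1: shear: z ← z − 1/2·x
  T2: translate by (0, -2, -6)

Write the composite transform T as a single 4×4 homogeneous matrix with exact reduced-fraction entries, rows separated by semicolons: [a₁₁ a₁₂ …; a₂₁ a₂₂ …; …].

T = [1 0 0 0; 0 1 0 -2; -1/2 0 1 -6; 0 0 0 1]

T1 = [1 0 0 0; 0 1 0 0; -1/2 0 1 0; 0 0 0 1]
T2·T1 = [1 0 0 0; 0 1 0 -2; -1/2 0 1 -6; 0 0 0 1]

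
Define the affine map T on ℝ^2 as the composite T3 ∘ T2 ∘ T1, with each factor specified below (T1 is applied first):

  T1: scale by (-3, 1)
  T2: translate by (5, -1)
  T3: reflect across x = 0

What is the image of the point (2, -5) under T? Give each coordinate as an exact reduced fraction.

T(p) = (1, -6)

T1 scale by (-3, 1): (2, -5) → (-6, -5)
T2 translate by (5, -1): (-6, -5) → (-1, -6)
T3 reflect across x = 0: (-1, -6) → (1, -6)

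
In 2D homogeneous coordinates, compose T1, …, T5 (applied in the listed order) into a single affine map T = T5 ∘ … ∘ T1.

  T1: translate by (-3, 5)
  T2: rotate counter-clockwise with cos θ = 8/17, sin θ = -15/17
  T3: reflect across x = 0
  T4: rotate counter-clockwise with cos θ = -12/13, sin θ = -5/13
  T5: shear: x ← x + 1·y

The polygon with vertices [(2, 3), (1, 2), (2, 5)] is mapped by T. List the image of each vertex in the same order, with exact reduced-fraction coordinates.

image vertices: (1351/221, -388/221), (911/221, -587/221), (1749/221, -430/221)

T1 translate by (-3, 5): (2, 3) → (-1, 8); (1, 2) → (-2, 7); (2, 5) → (-1, 10)
T2 rotate counter-clockwise with cos θ = 8/17, sin θ = -15/17: (-1, 8) → (112/17, 79/17); (-2, 7) → (89/17, 86/17); (-1, 10) → (142/17, 95/17)
T3 reflect across x = 0: (112/17, 79/17) → (-112/17, 79/17); (89/17, 86/17) → (-89/17, 86/17); (142/17, 95/17) → (-142/17, 95/17)
T4 rotate counter-clockwise with cos θ = -12/13, sin θ = -5/13: (-112/17, 79/17) → (1739/221, -388/221); (-89/17, 86/17) → (1498/221, -587/221); (-142/17, 95/17) → (2179/221, -430/221)
T5 shear: x ← x + 1·y: (1739/221, -388/221) → (1351/221, -388/221); (1498/221, -587/221) → (911/221, -587/221); (2179/221, -430/221) → (1749/221, -430/221)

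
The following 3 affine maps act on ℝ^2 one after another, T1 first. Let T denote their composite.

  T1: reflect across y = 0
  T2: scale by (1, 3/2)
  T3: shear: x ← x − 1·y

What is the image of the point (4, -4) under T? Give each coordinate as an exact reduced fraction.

T(p) = (-2, 6)

T1 reflect across y = 0: (4, -4) → (4, 4)
T2 scale by (1, 3/2): (4, 4) → (4, 6)
T3 shear: x ← x − 1·y: (4, 6) → (-2, 6)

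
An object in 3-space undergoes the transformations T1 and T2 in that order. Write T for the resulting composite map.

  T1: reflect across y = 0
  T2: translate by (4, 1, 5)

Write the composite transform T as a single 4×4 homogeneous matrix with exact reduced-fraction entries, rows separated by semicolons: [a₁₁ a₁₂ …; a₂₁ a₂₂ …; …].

T1 = [1 0 0 0; 0 -1 0 0; 0 0 1 0; 0 0 0 1]
T2·T1 = [1 0 0 4; 0 -1 0 1; 0 0 1 5; 0 0 0 1]

T = [1 0 0 4; 0 -1 0 1; 0 0 1 5; 0 0 0 1]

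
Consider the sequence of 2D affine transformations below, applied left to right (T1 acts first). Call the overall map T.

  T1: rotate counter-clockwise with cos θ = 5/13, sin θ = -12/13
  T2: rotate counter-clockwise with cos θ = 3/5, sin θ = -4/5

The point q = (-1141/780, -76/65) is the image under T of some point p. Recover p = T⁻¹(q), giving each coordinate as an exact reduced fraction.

p = (7/4, -2/3)

T1 = [5/13 12/13 0; -12/13 5/13 0; 0 0 1]
T2·T1 = [-33/65 56/65 0; -56/65 -33/65 0; 0 0 1]
det M = 1; M⁻¹ = [-33/65 -56/65 0; 56/65 -33/65 0; 0 0 1]
M⁻¹ · (-1141/780, -76/65)ᵀ = (7/4, -2/3)ᵀ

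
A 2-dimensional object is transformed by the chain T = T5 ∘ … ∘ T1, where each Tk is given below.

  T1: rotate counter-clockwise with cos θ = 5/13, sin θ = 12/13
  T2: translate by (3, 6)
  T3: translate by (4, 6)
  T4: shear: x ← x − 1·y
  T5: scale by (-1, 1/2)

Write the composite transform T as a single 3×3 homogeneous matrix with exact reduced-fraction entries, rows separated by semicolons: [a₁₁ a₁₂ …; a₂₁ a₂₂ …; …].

T = [7/13 17/13 5; 6/13 5/26 6; 0 0 1]

T1 = [5/13 -12/13 0; 12/13 5/13 0; 0 0 1]
T2·T1 = [5/13 -12/13 3; 12/13 5/13 6; 0 0 1]
T3·…·T1 = [5/13 -12/13 7; 12/13 5/13 12; 0 0 1]
T4·…·T1 = [-7/13 -17/13 -5; 12/13 5/13 12; 0 0 1]
T5·…·T1 = [7/13 17/13 5; 6/13 5/26 6; 0 0 1]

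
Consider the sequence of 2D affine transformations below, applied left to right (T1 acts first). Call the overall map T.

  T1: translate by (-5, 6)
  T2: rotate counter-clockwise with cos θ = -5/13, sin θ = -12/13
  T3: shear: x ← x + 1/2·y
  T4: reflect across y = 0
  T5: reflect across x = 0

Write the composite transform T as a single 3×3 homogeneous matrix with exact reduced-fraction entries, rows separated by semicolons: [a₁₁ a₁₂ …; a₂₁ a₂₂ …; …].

T = [11/13 -19/26 -112/13; 12/13 5/13 -30/13; 0 0 1]

T1 = [1 0 -5; 0 1 6; 0 0 1]
T2·T1 = [-5/13 12/13 97/13; -12/13 -5/13 30/13; 0 0 1]
T3·…·T1 = [-11/13 19/26 112/13; -12/13 -5/13 30/13; 0 0 1]
T4·…·T1 = [-11/13 19/26 112/13; 12/13 5/13 -30/13; 0 0 1]
T5·…·T1 = [11/13 -19/26 -112/13; 12/13 5/13 -30/13; 0 0 1]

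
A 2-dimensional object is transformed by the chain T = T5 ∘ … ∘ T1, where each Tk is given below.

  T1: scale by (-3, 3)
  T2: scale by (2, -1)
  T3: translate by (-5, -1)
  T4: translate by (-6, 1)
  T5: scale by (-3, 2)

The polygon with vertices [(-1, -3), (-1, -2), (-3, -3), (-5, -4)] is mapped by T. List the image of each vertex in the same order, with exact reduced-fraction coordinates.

T1 scale by (-3, 3): (-1, -3) → (3, -9); (-1, -2) → (3, -6); (-3, -3) → (9, -9); (-5, -4) → (15, -12)
T2 scale by (2, -1): (3, -9) → (6, 9); (3, -6) → (6, 6); (9, -9) → (18, 9); (15, -12) → (30, 12)
T3 translate by (-5, -1): (6, 9) → (1, 8); (6, 6) → (1, 5); (18, 9) → (13, 8); (30, 12) → (25, 11)
T4 translate by (-6, 1): (1, 8) → (-5, 9); (1, 5) → (-5, 6); (13, 8) → (7, 9); (25, 11) → (19, 12)
T5 scale by (-3, 2): (-5, 9) → (15, 18); (-5, 6) → (15, 12); (7, 9) → (-21, 18); (19, 12) → (-57, 24)

image vertices: (15, 18), (15, 12), (-21, 18), (-57, 24)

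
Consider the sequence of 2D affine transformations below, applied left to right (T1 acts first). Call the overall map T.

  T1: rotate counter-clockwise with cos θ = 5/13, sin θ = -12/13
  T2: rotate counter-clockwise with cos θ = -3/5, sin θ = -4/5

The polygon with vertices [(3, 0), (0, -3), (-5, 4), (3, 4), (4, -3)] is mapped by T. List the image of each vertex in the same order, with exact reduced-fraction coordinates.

image vertices: (-189/65, 48/65), (48/65, 189/65), (251/65, -332/65), (-253/65, -204/65), (-204/65, 253/65)

T1 rotate counter-clockwise with cos θ = 5/13, sin θ = -12/13: (3, 0) → (15/13, -36/13); (0, -3) → (-36/13, -15/13); (-5, 4) → (23/13, 80/13); (3, 4) → (63/13, -16/13); (4, -3) → (-16/13, -63/13)
T2 rotate counter-clockwise with cos θ = -3/5, sin θ = -4/5: (15/13, -36/13) → (-189/65, 48/65); (-36/13, -15/13) → (48/65, 189/65); (23/13, 80/13) → (251/65, -332/65); (63/13, -16/13) → (-253/65, -204/65); (-16/13, -63/13) → (-204/65, 253/65)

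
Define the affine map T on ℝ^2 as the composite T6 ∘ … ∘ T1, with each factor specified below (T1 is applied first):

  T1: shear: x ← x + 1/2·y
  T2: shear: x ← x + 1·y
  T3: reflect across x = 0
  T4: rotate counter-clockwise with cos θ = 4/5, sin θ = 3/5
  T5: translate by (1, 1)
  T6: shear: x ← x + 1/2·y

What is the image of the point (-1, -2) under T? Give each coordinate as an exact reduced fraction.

T1 shear: x ← x + 1/2·y: (-1, -2) → (-2, -2)
T2 shear: x ← x + 1·y: (-2, -2) → (-4, -2)
T3 reflect across x = 0: (-4, -2) → (4, -2)
T4 rotate counter-clockwise with cos θ = 4/5, sin θ = 3/5: (4, -2) → (22/5, 4/5)
T5 translate by (1, 1): (22/5, 4/5) → (27/5, 9/5)
T6 shear: x ← x + 1/2·y: (27/5, 9/5) → (63/10, 9/5)

T(p) = (63/10, 9/5)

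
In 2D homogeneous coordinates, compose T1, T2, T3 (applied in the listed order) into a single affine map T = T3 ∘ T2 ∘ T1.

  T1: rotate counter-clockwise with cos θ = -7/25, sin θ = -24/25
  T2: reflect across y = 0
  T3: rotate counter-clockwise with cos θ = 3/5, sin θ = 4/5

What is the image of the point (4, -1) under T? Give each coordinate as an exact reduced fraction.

T(p) = (-512/125, 59/125)

T1 rotate counter-clockwise with cos θ = -7/25, sin θ = -24/25: (4, -1) → (-52/25, -89/25)
T2 reflect across y = 0: (-52/25, -89/25) → (-52/25, 89/25)
T3 rotate counter-clockwise with cos θ = 3/5, sin θ = 4/5: (-52/25, 89/25) → (-512/125, 59/125)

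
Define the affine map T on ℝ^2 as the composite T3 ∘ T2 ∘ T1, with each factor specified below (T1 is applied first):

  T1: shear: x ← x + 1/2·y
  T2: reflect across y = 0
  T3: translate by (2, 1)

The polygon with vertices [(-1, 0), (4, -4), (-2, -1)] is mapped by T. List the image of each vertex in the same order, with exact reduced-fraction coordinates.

image vertices: (1, 1), (4, 5), (-1/2, 2)

T1 shear: x ← x + 1/2·y: (-1, 0) → (-1, 0); (4, -4) → (2, -4); (-2, -1) → (-5/2, -1)
T2 reflect across y = 0: (-1, 0) → (-1, 0); (2, -4) → (2, 4); (-5/2, -1) → (-5/2, 1)
T3 translate by (2, 1): (-1, 0) → (1, 1); (2, 4) → (4, 5); (-5/2, 1) → (-1/2, 2)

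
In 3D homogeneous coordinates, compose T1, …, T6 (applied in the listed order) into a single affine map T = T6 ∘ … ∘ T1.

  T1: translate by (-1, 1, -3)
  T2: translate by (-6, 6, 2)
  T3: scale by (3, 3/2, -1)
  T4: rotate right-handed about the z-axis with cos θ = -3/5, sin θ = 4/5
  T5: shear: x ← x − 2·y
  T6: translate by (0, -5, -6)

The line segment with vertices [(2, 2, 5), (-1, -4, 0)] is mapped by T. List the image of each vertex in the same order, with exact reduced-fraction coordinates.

image vertices: (192/5, -251/10, -10), (273/5, -269/10, -5)

T1 translate by (-1, 1, -3): (2, 2, 5) → (1, 3, 2); (-1, -4, 0) → (-2, -3, -3)
T2 translate by (-6, 6, 2): (1, 3, 2) → (-5, 9, 4); (-2, -3, -3) → (-8, 3, -1)
T3 scale by (3, 3/2, -1): (-5, 9, 4) → (-15, 27/2, -4); (-8, 3, -1) → (-24, 9/2, 1)
T4 rotate right-handed about the z-axis with cos θ = -3/5, sin θ = 4/5: (-15, 27/2, -4) → (-9/5, -201/10, -4); (-24, 9/2, 1) → (54/5, -219/10, 1)
T5 shear: x ← x − 2·y: (-9/5, -201/10, -4) → (192/5, -201/10, -4); (54/5, -219/10, 1) → (273/5, -219/10, 1)
T6 translate by (0, -5, -6): (192/5, -201/10, -4) → (192/5, -251/10, -10); (273/5, -219/10, 1) → (273/5, -269/10, -5)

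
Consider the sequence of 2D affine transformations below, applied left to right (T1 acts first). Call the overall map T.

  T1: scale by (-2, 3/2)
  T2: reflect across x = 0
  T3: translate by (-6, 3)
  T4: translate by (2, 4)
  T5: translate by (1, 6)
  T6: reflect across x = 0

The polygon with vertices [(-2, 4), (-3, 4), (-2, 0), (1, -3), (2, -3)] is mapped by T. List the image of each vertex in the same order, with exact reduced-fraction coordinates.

image vertices: (7, 19), (9, 19), (7, 13), (1, 17/2), (-1, 17/2)

T1 scale by (-2, 3/2): (-2, 4) → (4, 6); (-3, 4) → (6, 6); (-2, 0) → (4, 0); (1, -3) → (-2, -9/2); (2, -3) → (-4, -9/2)
T2 reflect across x = 0: (4, 6) → (-4, 6); (6, 6) → (-6, 6); (4, 0) → (-4, 0); (-2, -9/2) → (2, -9/2); (-4, -9/2) → (4, -9/2)
T3 translate by (-6, 3): (-4, 6) → (-10, 9); (-6, 6) → (-12, 9); (-4, 0) → (-10, 3); (2, -9/2) → (-4, -3/2); (4, -9/2) → (-2, -3/2)
T4 translate by (2, 4): (-10, 9) → (-8, 13); (-12, 9) → (-10, 13); (-10, 3) → (-8, 7); (-4, -3/2) → (-2, 5/2); (-2, -3/2) → (0, 5/2)
T5 translate by (1, 6): (-8, 13) → (-7, 19); (-10, 13) → (-9, 19); (-8, 7) → (-7, 13); (-2, 5/2) → (-1, 17/2); (0, 5/2) → (1, 17/2)
T6 reflect across x = 0: (-7, 19) → (7, 19); (-9, 19) → (9, 19); (-7, 13) → (7, 13); (-1, 17/2) → (1, 17/2); (1, 17/2) → (-1, 17/2)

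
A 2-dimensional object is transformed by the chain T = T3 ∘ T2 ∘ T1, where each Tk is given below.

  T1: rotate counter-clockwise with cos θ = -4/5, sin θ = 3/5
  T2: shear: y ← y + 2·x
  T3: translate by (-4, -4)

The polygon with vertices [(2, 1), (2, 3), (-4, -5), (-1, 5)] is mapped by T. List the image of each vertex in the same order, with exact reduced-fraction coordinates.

T1 rotate counter-clockwise with cos θ = -4/5, sin θ = 3/5: (2, 1) → (-11/5, 2/5); (2, 3) → (-17/5, -6/5); (-4, -5) → (31/5, 8/5); (-1, 5) → (-11/5, -23/5)
T2 shear: y ← y + 2·x: (-11/5, 2/5) → (-11/5, -4); (-17/5, -6/5) → (-17/5, -8); (31/5, 8/5) → (31/5, 14); (-11/5, -23/5) → (-11/5, -9)
T3 translate by (-4, -4): (-11/5, -4) → (-31/5, -8); (-17/5, -8) → (-37/5, -12); (31/5, 14) → (11/5, 10); (-11/5, -9) → (-31/5, -13)

image vertices: (-31/5, -8), (-37/5, -12), (11/5, 10), (-31/5, -13)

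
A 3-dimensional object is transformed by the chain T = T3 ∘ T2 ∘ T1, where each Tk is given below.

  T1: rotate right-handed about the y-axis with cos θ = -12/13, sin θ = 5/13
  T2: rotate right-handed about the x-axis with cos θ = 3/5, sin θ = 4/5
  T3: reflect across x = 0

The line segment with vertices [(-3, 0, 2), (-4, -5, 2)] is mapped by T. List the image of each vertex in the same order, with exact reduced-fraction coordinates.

image vertices: (-46/13, 36/65, -27/65), (-58/13, -179/65, -272/65)

T1 rotate right-handed about the y-axis with cos θ = -12/13, sin θ = 5/13: (-3, 0, 2) → (46/13, 0, -9/13); (-4, -5, 2) → (58/13, -5, -4/13)
T2 rotate right-handed about the x-axis with cos θ = 3/5, sin θ = 4/5: (46/13, 0, -9/13) → (46/13, 36/65, -27/65); (58/13, -5, -4/13) → (58/13, -179/65, -272/65)
T3 reflect across x = 0: (46/13, 36/65, -27/65) → (-46/13, 36/65, -27/65); (58/13, -179/65, -272/65) → (-58/13, -179/65, -272/65)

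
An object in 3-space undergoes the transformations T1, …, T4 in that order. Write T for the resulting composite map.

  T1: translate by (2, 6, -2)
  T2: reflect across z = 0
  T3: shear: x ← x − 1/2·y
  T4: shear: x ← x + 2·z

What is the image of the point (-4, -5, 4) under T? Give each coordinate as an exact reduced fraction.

T1 translate by (2, 6, -2): (-4, -5, 4) → (-2, 1, 2)
T2 reflect across z = 0: (-2, 1, 2) → (-2, 1, -2)
T3 shear: x ← x − 1/2·y: (-2, 1, -2) → (-5/2, 1, -2)
T4 shear: x ← x + 2·z: (-5/2, 1, -2) → (-13/2, 1, -2)

T(p) = (-13/2, 1, -2)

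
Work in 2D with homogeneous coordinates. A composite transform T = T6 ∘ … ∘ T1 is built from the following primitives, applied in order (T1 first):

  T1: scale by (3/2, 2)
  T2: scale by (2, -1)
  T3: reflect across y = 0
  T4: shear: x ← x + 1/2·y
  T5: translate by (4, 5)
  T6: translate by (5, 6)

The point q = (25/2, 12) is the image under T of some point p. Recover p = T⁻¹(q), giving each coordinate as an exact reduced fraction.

T1 = [3/2 0 0; 0 2 0; 0 0 1]
T2·T1 = [3 0 0; 0 -2 0; 0 0 1]
T3·…·T1 = [3 0 0; 0 2 0; 0 0 1]
T4·…·T1 = [3 1 0; 0 2 0; 0 0 1]
T5·…·T1 = [3 1 4; 0 2 5; 0 0 1]
T6·…·T1 = [3 1 9; 0 2 11; 0 0 1]
det M = 6; M⁻¹ = [1/3 -1/6 -7/6; 0 1/2 -11/2; 0 0 1]
M⁻¹ · (25/2, 12)ᵀ = (1, 1/2)ᵀ

p = (1, 1/2)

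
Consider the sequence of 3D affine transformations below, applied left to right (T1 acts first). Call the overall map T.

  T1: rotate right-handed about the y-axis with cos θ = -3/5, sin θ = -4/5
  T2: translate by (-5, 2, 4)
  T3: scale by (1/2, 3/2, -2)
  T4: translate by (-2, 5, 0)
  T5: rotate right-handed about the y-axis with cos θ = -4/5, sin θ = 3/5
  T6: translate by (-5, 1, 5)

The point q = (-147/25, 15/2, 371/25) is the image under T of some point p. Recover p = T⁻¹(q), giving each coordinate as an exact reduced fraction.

T1 = [-3/5 0 -4/5 0; 0 1 0 0; 4/5 0 -3/5 0; 0 0 0 1]
T2·T1 = [-3/5 0 -4/5 -5; 0 1 0 2; 4/5 0 -3/5 4; 0 0 0 1]
T3·…·T1 = [-3/10 0 -2/5 -5/2; 0 3/2 0 3; -8/5 0 6/5 -8; 0 0 0 1]
T4·…·T1 = [-3/10 0 -2/5 -9/2; 0 3/2 0 8; -8/5 0 6/5 -8; 0 0 0 1]
T5·…·T1 = [-18/25 0 26/25 -6/5; 0 3/2 0 8; 73/50 0 -18/25 91/10; 0 0 0 1]
T6·…·T1 = [-18/25 0 26/25 -31/5; 0 3/2 0 9; 73/50 0 -18/25 141/10; 0 0 0 1]
det M = -3/2; M⁻¹ = [18/25 0 26/25 -51/5; 0 2/3 0 -6; 73/50 0 18/25 -11/10; 0 0 0 1]
M⁻¹ · (-147/25, 15/2, 371/25)ᵀ = (1, -1, 1)ᵀ

p = (1, -1, 1)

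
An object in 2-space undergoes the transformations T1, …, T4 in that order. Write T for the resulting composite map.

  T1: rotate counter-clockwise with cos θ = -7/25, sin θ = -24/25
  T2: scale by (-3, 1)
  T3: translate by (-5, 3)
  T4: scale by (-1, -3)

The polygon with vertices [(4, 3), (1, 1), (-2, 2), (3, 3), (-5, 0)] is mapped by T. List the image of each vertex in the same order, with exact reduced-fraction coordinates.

image vertices: (257/25, 126/25), (176/25, -132/25), (311/25, -327/25), (278/25, 54/25), (46/5, -117/5)

T1 rotate counter-clockwise with cos θ = -7/25, sin θ = -24/25: (4, 3) → (44/25, -117/25); (1, 1) → (17/25, -31/25); (-2, 2) → (62/25, 34/25); (3, 3) → (51/25, -93/25); (-5, 0) → (7/5, 24/5)
T2 scale by (-3, 1): (44/25, -117/25) → (-132/25, -117/25); (17/25, -31/25) → (-51/25, -31/25); (62/25, 34/25) → (-186/25, 34/25); (51/25, -93/25) → (-153/25, -93/25); (7/5, 24/5) → (-21/5, 24/5)
T3 translate by (-5, 3): (-132/25, -117/25) → (-257/25, -42/25); (-51/25, -31/25) → (-176/25, 44/25); (-186/25, 34/25) → (-311/25, 109/25); (-153/25, -93/25) → (-278/25, -18/25); (-21/5, 24/5) → (-46/5, 39/5)
T4 scale by (-1, -3): (-257/25, -42/25) → (257/25, 126/25); (-176/25, 44/25) → (176/25, -132/25); (-311/25, 109/25) → (311/25, -327/25); (-278/25, -18/25) → (278/25, 54/25); (-46/5, 39/5) → (46/5, -117/5)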